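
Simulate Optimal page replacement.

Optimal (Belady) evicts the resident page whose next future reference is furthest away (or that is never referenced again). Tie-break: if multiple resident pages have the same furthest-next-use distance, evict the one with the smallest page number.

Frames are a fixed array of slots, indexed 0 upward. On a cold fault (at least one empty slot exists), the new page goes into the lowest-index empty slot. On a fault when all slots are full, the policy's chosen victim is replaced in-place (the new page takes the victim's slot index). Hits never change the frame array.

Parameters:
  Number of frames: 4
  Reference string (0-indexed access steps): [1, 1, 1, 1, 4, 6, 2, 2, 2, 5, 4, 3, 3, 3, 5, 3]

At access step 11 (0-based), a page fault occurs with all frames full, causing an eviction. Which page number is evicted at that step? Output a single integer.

Step 0: ref 1 -> FAULT, frames=[1,-,-,-]
Step 1: ref 1 -> HIT, frames=[1,-,-,-]
Step 2: ref 1 -> HIT, frames=[1,-,-,-]
Step 3: ref 1 -> HIT, frames=[1,-,-,-]
Step 4: ref 4 -> FAULT, frames=[1,4,-,-]
Step 5: ref 6 -> FAULT, frames=[1,4,6,-]
Step 6: ref 2 -> FAULT, frames=[1,4,6,2]
Step 7: ref 2 -> HIT, frames=[1,4,6,2]
Step 8: ref 2 -> HIT, frames=[1,4,6,2]
Step 9: ref 5 -> FAULT, evict 1, frames=[5,4,6,2]
Step 10: ref 4 -> HIT, frames=[5,4,6,2]
Step 11: ref 3 -> FAULT, evict 2, frames=[5,4,6,3]
At step 11: evicted page 2

Answer: 2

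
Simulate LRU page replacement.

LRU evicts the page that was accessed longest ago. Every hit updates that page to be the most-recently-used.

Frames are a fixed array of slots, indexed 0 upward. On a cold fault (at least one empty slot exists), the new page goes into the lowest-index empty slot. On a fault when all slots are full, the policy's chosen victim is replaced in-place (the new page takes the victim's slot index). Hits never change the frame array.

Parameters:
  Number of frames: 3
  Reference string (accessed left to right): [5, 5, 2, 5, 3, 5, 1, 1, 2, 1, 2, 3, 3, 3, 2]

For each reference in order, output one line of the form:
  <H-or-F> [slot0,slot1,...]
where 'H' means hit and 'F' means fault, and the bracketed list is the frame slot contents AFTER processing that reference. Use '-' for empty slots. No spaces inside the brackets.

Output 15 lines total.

F [5,-,-]
H [5,-,-]
F [5,2,-]
H [5,2,-]
F [5,2,3]
H [5,2,3]
F [5,1,3]
H [5,1,3]
F [5,1,2]
H [5,1,2]
H [5,1,2]
F [3,1,2]
H [3,1,2]
H [3,1,2]
H [3,1,2]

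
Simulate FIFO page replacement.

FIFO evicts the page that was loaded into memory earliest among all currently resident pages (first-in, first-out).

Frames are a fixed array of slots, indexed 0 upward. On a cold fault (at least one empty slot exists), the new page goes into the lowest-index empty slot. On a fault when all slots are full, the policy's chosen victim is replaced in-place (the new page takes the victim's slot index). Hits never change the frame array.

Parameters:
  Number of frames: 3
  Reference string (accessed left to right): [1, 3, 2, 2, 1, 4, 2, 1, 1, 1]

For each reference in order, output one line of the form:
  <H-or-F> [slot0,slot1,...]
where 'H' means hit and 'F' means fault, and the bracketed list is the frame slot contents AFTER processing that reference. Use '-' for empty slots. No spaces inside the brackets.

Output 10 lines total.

F [1,-,-]
F [1,3,-]
F [1,3,2]
H [1,3,2]
H [1,3,2]
F [4,3,2]
H [4,3,2]
F [4,1,2]
H [4,1,2]
H [4,1,2]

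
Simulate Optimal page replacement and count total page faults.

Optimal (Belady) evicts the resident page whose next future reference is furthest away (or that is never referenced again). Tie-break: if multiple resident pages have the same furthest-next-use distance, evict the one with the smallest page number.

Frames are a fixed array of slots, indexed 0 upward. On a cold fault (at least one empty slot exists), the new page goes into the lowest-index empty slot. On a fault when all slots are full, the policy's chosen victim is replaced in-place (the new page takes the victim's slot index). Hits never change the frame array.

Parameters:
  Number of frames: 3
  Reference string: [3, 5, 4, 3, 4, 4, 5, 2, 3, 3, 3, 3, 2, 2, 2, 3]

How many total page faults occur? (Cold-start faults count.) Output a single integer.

Answer: 4

Derivation:
Step 0: ref 3 → FAULT, frames=[3,-,-]
Step 1: ref 5 → FAULT, frames=[3,5,-]
Step 2: ref 4 → FAULT, frames=[3,5,4]
Step 3: ref 3 → HIT, frames=[3,5,4]
Step 4: ref 4 → HIT, frames=[3,5,4]
Step 5: ref 4 → HIT, frames=[3,5,4]
Step 6: ref 5 → HIT, frames=[3,5,4]
Step 7: ref 2 → FAULT (evict 4), frames=[3,5,2]
Step 8: ref 3 → HIT, frames=[3,5,2]
Step 9: ref 3 → HIT, frames=[3,5,2]
Step 10: ref 3 → HIT, frames=[3,5,2]
Step 11: ref 3 → HIT, frames=[3,5,2]
Step 12: ref 2 → HIT, frames=[3,5,2]
Step 13: ref 2 → HIT, frames=[3,5,2]
Step 14: ref 2 → HIT, frames=[3,5,2]
Step 15: ref 3 → HIT, frames=[3,5,2]
Total faults: 4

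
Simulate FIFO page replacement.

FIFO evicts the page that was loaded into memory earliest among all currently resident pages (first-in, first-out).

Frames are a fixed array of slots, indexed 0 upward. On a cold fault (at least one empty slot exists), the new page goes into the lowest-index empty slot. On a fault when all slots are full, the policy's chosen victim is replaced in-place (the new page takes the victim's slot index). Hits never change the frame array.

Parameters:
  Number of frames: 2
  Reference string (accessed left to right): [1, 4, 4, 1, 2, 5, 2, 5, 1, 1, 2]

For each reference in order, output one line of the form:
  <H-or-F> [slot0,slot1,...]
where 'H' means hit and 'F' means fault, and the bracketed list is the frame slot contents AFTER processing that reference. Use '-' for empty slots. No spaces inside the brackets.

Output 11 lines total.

F [1,-]
F [1,4]
H [1,4]
H [1,4]
F [2,4]
F [2,5]
H [2,5]
H [2,5]
F [1,5]
H [1,5]
F [1,2]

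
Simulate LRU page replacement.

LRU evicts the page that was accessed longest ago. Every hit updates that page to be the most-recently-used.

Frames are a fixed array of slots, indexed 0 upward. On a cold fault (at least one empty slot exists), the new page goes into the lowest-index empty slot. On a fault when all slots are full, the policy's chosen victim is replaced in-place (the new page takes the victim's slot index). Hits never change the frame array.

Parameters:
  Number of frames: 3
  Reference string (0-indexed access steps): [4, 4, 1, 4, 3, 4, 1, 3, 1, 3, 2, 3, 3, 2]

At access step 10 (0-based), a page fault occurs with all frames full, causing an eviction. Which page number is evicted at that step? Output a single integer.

Answer: 4

Derivation:
Step 0: ref 4 -> FAULT, frames=[4,-,-]
Step 1: ref 4 -> HIT, frames=[4,-,-]
Step 2: ref 1 -> FAULT, frames=[4,1,-]
Step 3: ref 4 -> HIT, frames=[4,1,-]
Step 4: ref 3 -> FAULT, frames=[4,1,3]
Step 5: ref 4 -> HIT, frames=[4,1,3]
Step 6: ref 1 -> HIT, frames=[4,1,3]
Step 7: ref 3 -> HIT, frames=[4,1,3]
Step 8: ref 1 -> HIT, frames=[4,1,3]
Step 9: ref 3 -> HIT, frames=[4,1,3]
Step 10: ref 2 -> FAULT, evict 4, frames=[2,1,3]
At step 10: evicted page 4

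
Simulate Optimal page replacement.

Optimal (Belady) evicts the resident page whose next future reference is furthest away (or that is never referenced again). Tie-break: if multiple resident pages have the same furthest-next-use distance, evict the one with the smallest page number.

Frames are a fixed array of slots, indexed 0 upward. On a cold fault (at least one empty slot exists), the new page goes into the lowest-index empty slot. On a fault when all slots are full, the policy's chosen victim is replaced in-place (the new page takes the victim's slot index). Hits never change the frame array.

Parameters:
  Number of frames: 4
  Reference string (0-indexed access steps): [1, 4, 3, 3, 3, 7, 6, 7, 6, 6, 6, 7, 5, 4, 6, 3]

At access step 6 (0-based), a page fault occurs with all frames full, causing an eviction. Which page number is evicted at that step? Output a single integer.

Step 0: ref 1 -> FAULT, frames=[1,-,-,-]
Step 1: ref 4 -> FAULT, frames=[1,4,-,-]
Step 2: ref 3 -> FAULT, frames=[1,4,3,-]
Step 3: ref 3 -> HIT, frames=[1,4,3,-]
Step 4: ref 3 -> HIT, frames=[1,4,3,-]
Step 5: ref 7 -> FAULT, frames=[1,4,3,7]
Step 6: ref 6 -> FAULT, evict 1, frames=[6,4,3,7]
At step 6: evicted page 1

Answer: 1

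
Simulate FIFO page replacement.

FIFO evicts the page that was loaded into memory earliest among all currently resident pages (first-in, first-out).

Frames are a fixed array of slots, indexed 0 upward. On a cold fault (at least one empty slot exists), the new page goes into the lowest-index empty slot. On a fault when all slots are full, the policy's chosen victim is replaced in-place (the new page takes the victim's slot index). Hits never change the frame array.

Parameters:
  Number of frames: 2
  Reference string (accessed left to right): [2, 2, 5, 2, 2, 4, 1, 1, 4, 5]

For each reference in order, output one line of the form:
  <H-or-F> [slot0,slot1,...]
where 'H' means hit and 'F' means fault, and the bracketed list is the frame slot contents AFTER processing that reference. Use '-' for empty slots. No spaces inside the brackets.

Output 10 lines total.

F [2,-]
H [2,-]
F [2,5]
H [2,5]
H [2,5]
F [4,5]
F [4,1]
H [4,1]
H [4,1]
F [5,1]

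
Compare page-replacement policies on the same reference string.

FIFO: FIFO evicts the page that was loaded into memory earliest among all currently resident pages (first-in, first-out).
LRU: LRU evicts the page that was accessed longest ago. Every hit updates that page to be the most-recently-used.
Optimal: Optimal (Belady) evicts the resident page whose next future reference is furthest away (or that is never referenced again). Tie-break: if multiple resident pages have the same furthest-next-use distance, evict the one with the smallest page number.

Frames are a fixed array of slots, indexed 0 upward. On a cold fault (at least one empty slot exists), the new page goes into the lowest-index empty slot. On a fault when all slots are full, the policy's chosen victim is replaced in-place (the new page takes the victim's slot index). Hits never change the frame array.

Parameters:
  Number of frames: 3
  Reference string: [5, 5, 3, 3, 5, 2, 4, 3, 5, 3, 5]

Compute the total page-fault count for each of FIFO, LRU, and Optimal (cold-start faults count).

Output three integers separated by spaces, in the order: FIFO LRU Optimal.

Answer: 6 6 4

Derivation:
--- FIFO ---
  step 0: ref 5 -> FAULT, frames=[5,-,-] (faults so far: 1)
  step 1: ref 5 -> HIT, frames=[5,-,-] (faults so far: 1)
  step 2: ref 3 -> FAULT, frames=[5,3,-] (faults so far: 2)
  step 3: ref 3 -> HIT, frames=[5,3,-] (faults so far: 2)
  step 4: ref 5 -> HIT, frames=[5,3,-] (faults so far: 2)
  step 5: ref 2 -> FAULT, frames=[5,3,2] (faults so far: 3)
  step 6: ref 4 -> FAULT, evict 5, frames=[4,3,2] (faults so far: 4)
  step 7: ref 3 -> HIT, frames=[4,3,2] (faults so far: 4)
  step 8: ref 5 -> FAULT, evict 3, frames=[4,5,2] (faults so far: 5)
  step 9: ref 3 -> FAULT, evict 2, frames=[4,5,3] (faults so far: 6)
  step 10: ref 5 -> HIT, frames=[4,5,3] (faults so far: 6)
  FIFO total faults: 6
--- LRU ---
  step 0: ref 5 -> FAULT, frames=[5,-,-] (faults so far: 1)
  step 1: ref 5 -> HIT, frames=[5,-,-] (faults so far: 1)
  step 2: ref 3 -> FAULT, frames=[5,3,-] (faults so far: 2)
  step 3: ref 3 -> HIT, frames=[5,3,-] (faults so far: 2)
  step 4: ref 5 -> HIT, frames=[5,3,-] (faults so far: 2)
  step 5: ref 2 -> FAULT, frames=[5,3,2] (faults so far: 3)
  step 6: ref 4 -> FAULT, evict 3, frames=[5,4,2] (faults so far: 4)
  step 7: ref 3 -> FAULT, evict 5, frames=[3,4,2] (faults so far: 5)
  step 8: ref 5 -> FAULT, evict 2, frames=[3,4,5] (faults so far: 6)
  step 9: ref 3 -> HIT, frames=[3,4,5] (faults so far: 6)
  step 10: ref 5 -> HIT, frames=[3,4,5] (faults so far: 6)
  LRU total faults: 6
--- Optimal ---
  step 0: ref 5 -> FAULT, frames=[5,-,-] (faults so far: 1)
  step 1: ref 5 -> HIT, frames=[5,-,-] (faults so far: 1)
  step 2: ref 3 -> FAULT, frames=[5,3,-] (faults so far: 2)
  step 3: ref 3 -> HIT, frames=[5,3,-] (faults so far: 2)
  step 4: ref 5 -> HIT, frames=[5,3,-] (faults so far: 2)
  step 5: ref 2 -> FAULT, frames=[5,3,2] (faults so far: 3)
  step 6: ref 4 -> FAULT, evict 2, frames=[5,3,4] (faults so far: 4)
  step 7: ref 3 -> HIT, frames=[5,3,4] (faults so far: 4)
  step 8: ref 5 -> HIT, frames=[5,3,4] (faults so far: 4)
  step 9: ref 3 -> HIT, frames=[5,3,4] (faults so far: 4)
  step 10: ref 5 -> HIT, frames=[5,3,4] (faults so far: 4)
  Optimal total faults: 4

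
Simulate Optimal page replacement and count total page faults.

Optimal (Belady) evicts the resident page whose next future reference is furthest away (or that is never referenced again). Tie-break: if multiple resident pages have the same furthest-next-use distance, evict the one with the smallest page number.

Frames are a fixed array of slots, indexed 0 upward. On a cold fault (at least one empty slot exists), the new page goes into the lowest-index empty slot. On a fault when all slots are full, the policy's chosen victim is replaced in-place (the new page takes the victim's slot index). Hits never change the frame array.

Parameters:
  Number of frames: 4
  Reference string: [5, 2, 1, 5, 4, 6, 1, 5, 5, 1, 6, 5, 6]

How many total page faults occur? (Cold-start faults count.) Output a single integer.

Answer: 5

Derivation:
Step 0: ref 5 → FAULT, frames=[5,-,-,-]
Step 1: ref 2 → FAULT, frames=[5,2,-,-]
Step 2: ref 1 → FAULT, frames=[5,2,1,-]
Step 3: ref 5 → HIT, frames=[5,2,1,-]
Step 4: ref 4 → FAULT, frames=[5,2,1,4]
Step 5: ref 6 → FAULT (evict 2), frames=[5,6,1,4]
Step 6: ref 1 → HIT, frames=[5,6,1,4]
Step 7: ref 5 → HIT, frames=[5,6,1,4]
Step 8: ref 5 → HIT, frames=[5,6,1,4]
Step 9: ref 1 → HIT, frames=[5,6,1,4]
Step 10: ref 6 → HIT, frames=[5,6,1,4]
Step 11: ref 5 → HIT, frames=[5,6,1,4]
Step 12: ref 6 → HIT, frames=[5,6,1,4]
Total faults: 5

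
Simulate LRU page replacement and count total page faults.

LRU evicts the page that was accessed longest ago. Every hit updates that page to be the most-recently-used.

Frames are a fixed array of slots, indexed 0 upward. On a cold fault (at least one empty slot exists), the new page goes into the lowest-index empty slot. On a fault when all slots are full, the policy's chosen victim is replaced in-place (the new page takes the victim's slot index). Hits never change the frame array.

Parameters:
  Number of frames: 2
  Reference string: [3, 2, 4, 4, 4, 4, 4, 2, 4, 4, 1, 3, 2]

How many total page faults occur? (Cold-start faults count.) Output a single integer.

Answer: 6

Derivation:
Step 0: ref 3 → FAULT, frames=[3,-]
Step 1: ref 2 → FAULT, frames=[3,2]
Step 2: ref 4 → FAULT (evict 3), frames=[4,2]
Step 3: ref 4 → HIT, frames=[4,2]
Step 4: ref 4 → HIT, frames=[4,2]
Step 5: ref 4 → HIT, frames=[4,2]
Step 6: ref 4 → HIT, frames=[4,2]
Step 7: ref 2 → HIT, frames=[4,2]
Step 8: ref 4 → HIT, frames=[4,2]
Step 9: ref 4 → HIT, frames=[4,2]
Step 10: ref 1 → FAULT (evict 2), frames=[4,1]
Step 11: ref 3 → FAULT (evict 4), frames=[3,1]
Step 12: ref 2 → FAULT (evict 1), frames=[3,2]
Total faults: 6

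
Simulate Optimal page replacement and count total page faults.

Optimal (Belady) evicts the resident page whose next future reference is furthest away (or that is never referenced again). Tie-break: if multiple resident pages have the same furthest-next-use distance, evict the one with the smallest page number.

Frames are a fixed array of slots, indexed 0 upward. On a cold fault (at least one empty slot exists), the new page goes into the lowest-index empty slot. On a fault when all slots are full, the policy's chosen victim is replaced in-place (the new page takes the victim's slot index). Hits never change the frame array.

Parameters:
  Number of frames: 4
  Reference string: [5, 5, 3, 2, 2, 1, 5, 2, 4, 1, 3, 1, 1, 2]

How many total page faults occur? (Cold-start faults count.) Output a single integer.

Answer: 5

Derivation:
Step 0: ref 5 → FAULT, frames=[5,-,-,-]
Step 1: ref 5 → HIT, frames=[5,-,-,-]
Step 2: ref 3 → FAULT, frames=[5,3,-,-]
Step 3: ref 2 → FAULT, frames=[5,3,2,-]
Step 4: ref 2 → HIT, frames=[5,3,2,-]
Step 5: ref 1 → FAULT, frames=[5,3,2,1]
Step 6: ref 5 → HIT, frames=[5,3,2,1]
Step 7: ref 2 → HIT, frames=[5,3,2,1]
Step 8: ref 4 → FAULT (evict 5), frames=[4,3,2,1]
Step 9: ref 1 → HIT, frames=[4,3,2,1]
Step 10: ref 3 → HIT, frames=[4,3,2,1]
Step 11: ref 1 → HIT, frames=[4,3,2,1]
Step 12: ref 1 → HIT, frames=[4,3,2,1]
Step 13: ref 2 → HIT, frames=[4,3,2,1]
Total faults: 5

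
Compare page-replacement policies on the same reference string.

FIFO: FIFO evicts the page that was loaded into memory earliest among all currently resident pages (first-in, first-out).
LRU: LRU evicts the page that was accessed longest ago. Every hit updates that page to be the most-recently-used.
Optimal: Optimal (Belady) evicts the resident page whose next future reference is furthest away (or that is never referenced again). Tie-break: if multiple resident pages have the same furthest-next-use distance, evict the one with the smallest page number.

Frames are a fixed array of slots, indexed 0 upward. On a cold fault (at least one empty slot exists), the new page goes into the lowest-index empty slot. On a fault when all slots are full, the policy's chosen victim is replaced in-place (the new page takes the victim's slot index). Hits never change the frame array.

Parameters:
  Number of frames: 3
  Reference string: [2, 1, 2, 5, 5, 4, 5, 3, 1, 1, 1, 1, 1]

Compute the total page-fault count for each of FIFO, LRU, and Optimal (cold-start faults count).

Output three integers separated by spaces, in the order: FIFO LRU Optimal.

Answer: 6 6 5

Derivation:
--- FIFO ---
  step 0: ref 2 -> FAULT, frames=[2,-,-] (faults so far: 1)
  step 1: ref 1 -> FAULT, frames=[2,1,-] (faults so far: 2)
  step 2: ref 2 -> HIT, frames=[2,1,-] (faults so far: 2)
  step 3: ref 5 -> FAULT, frames=[2,1,5] (faults so far: 3)
  step 4: ref 5 -> HIT, frames=[2,1,5] (faults so far: 3)
  step 5: ref 4 -> FAULT, evict 2, frames=[4,1,5] (faults so far: 4)
  step 6: ref 5 -> HIT, frames=[4,1,5] (faults so far: 4)
  step 7: ref 3 -> FAULT, evict 1, frames=[4,3,5] (faults so far: 5)
  step 8: ref 1 -> FAULT, evict 5, frames=[4,3,1] (faults so far: 6)
  step 9: ref 1 -> HIT, frames=[4,3,1] (faults so far: 6)
  step 10: ref 1 -> HIT, frames=[4,3,1] (faults so far: 6)
  step 11: ref 1 -> HIT, frames=[4,3,1] (faults so far: 6)
  step 12: ref 1 -> HIT, frames=[4,3,1] (faults so far: 6)
  FIFO total faults: 6
--- LRU ---
  step 0: ref 2 -> FAULT, frames=[2,-,-] (faults so far: 1)
  step 1: ref 1 -> FAULT, frames=[2,1,-] (faults so far: 2)
  step 2: ref 2 -> HIT, frames=[2,1,-] (faults so far: 2)
  step 3: ref 5 -> FAULT, frames=[2,1,5] (faults so far: 3)
  step 4: ref 5 -> HIT, frames=[2,1,5] (faults so far: 3)
  step 5: ref 4 -> FAULT, evict 1, frames=[2,4,5] (faults so far: 4)
  step 6: ref 5 -> HIT, frames=[2,4,5] (faults so far: 4)
  step 7: ref 3 -> FAULT, evict 2, frames=[3,4,5] (faults so far: 5)
  step 8: ref 1 -> FAULT, evict 4, frames=[3,1,5] (faults so far: 6)
  step 9: ref 1 -> HIT, frames=[3,1,5] (faults so far: 6)
  step 10: ref 1 -> HIT, frames=[3,1,5] (faults so far: 6)
  step 11: ref 1 -> HIT, frames=[3,1,5] (faults so far: 6)
  step 12: ref 1 -> HIT, frames=[3,1,5] (faults so far: 6)
  LRU total faults: 6
--- Optimal ---
  step 0: ref 2 -> FAULT, frames=[2,-,-] (faults so far: 1)
  step 1: ref 1 -> FAULT, frames=[2,1,-] (faults so far: 2)
  step 2: ref 2 -> HIT, frames=[2,1,-] (faults so far: 2)
  step 3: ref 5 -> FAULT, frames=[2,1,5] (faults so far: 3)
  step 4: ref 5 -> HIT, frames=[2,1,5] (faults so far: 3)
  step 5: ref 4 -> FAULT, evict 2, frames=[4,1,5] (faults so far: 4)
  step 6: ref 5 -> HIT, frames=[4,1,5] (faults so far: 4)
  step 7: ref 3 -> FAULT, evict 4, frames=[3,1,5] (faults so far: 5)
  step 8: ref 1 -> HIT, frames=[3,1,5] (faults so far: 5)
  step 9: ref 1 -> HIT, frames=[3,1,5] (faults so far: 5)
  step 10: ref 1 -> HIT, frames=[3,1,5] (faults so far: 5)
  step 11: ref 1 -> HIT, frames=[3,1,5] (faults so far: 5)
  step 12: ref 1 -> HIT, frames=[3,1,5] (faults so far: 5)
  Optimal total faults: 5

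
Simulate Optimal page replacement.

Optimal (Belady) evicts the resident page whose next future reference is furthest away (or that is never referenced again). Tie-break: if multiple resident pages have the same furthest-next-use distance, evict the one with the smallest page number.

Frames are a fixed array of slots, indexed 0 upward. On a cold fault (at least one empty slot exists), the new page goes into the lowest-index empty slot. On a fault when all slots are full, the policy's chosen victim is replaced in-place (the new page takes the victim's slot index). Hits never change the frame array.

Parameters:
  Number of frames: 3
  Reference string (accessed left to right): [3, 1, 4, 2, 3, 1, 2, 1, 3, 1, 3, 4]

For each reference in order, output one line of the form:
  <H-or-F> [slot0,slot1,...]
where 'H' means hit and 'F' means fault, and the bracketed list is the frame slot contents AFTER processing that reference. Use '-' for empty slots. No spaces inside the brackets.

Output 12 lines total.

F [3,-,-]
F [3,1,-]
F [3,1,4]
F [3,1,2]
H [3,1,2]
H [3,1,2]
H [3,1,2]
H [3,1,2]
H [3,1,2]
H [3,1,2]
H [3,1,2]
F [3,4,2]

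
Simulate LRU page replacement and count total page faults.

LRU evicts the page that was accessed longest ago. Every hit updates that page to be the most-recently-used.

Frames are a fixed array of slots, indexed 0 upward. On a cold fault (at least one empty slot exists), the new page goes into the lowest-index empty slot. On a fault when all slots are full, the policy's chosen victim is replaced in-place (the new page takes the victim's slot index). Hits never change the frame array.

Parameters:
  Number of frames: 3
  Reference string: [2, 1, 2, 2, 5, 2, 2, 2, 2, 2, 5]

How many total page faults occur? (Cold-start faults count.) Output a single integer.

Step 0: ref 2 → FAULT, frames=[2,-,-]
Step 1: ref 1 → FAULT, frames=[2,1,-]
Step 2: ref 2 → HIT, frames=[2,1,-]
Step 3: ref 2 → HIT, frames=[2,1,-]
Step 4: ref 5 → FAULT, frames=[2,1,5]
Step 5: ref 2 → HIT, frames=[2,1,5]
Step 6: ref 2 → HIT, frames=[2,1,5]
Step 7: ref 2 → HIT, frames=[2,1,5]
Step 8: ref 2 → HIT, frames=[2,1,5]
Step 9: ref 2 → HIT, frames=[2,1,5]
Step 10: ref 5 → HIT, frames=[2,1,5]
Total faults: 3

Answer: 3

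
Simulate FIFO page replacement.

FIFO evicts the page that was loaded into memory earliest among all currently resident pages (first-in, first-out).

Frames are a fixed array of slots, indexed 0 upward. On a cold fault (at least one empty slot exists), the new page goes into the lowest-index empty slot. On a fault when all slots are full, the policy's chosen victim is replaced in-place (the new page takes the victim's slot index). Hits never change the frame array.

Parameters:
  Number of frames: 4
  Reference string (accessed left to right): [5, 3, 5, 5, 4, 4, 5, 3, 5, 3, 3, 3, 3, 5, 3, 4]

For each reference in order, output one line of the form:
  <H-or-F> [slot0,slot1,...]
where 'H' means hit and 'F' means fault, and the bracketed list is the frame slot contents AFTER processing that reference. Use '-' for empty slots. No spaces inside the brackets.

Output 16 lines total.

F [5,-,-,-]
F [5,3,-,-]
H [5,3,-,-]
H [5,3,-,-]
F [5,3,4,-]
H [5,3,4,-]
H [5,3,4,-]
H [5,3,4,-]
H [5,3,4,-]
H [5,3,4,-]
H [5,3,4,-]
H [5,3,4,-]
H [5,3,4,-]
H [5,3,4,-]
H [5,3,4,-]
H [5,3,4,-]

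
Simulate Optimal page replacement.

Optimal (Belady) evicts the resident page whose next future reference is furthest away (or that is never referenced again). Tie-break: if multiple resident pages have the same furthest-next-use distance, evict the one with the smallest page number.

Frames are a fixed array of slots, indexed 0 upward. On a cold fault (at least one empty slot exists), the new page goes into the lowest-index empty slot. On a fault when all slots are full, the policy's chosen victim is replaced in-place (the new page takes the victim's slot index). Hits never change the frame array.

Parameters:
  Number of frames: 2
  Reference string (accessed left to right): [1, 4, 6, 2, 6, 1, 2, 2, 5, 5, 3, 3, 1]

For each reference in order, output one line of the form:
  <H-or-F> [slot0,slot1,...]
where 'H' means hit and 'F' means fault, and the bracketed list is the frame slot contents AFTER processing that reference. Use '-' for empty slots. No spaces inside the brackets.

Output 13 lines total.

F [1,-]
F [1,4]
F [1,6]
F [2,6]
H [2,6]
F [2,1]
H [2,1]
H [2,1]
F [5,1]
H [5,1]
F [3,1]
H [3,1]
H [3,1]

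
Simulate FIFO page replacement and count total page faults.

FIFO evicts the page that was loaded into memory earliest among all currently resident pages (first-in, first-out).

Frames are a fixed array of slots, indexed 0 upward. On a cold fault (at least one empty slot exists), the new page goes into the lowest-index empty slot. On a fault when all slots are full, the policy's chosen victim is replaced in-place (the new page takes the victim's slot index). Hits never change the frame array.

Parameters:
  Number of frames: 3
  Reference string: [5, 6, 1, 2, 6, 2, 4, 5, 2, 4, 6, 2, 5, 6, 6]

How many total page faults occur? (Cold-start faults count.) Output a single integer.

Answer: 8

Derivation:
Step 0: ref 5 → FAULT, frames=[5,-,-]
Step 1: ref 6 → FAULT, frames=[5,6,-]
Step 2: ref 1 → FAULT, frames=[5,6,1]
Step 3: ref 2 → FAULT (evict 5), frames=[2,6,1]
Step 4: ref 6 → HIT, frames=[2,6,1]
Step 5: ref 2 → HIT, frames=[2,6,1]
Step 6: ref 4 → FAULT (evict 6), frames=[2,4,1]
Step 7: ref 5 → FAULT (evict 1), frames=[2,4,5]
Step 8: ref 2 → HIT, frames=[2,4,5]
Step 9: ref 4 → HIT, frames=[2,4,5]
Step 10: ref 6 → FAULT (evict 2), frames=[6,4,5]
Step 11: ref 2 → FAULT (evict 4), frames=[6,2,5]
Step 12: ref 5 → HIT, frames=[6,2,5]
Step 13: ref 6 → HIT, frames=[6,2,5]
Step 14: ref 6 → HIT, frames=[6,2,5]
Total faults: 8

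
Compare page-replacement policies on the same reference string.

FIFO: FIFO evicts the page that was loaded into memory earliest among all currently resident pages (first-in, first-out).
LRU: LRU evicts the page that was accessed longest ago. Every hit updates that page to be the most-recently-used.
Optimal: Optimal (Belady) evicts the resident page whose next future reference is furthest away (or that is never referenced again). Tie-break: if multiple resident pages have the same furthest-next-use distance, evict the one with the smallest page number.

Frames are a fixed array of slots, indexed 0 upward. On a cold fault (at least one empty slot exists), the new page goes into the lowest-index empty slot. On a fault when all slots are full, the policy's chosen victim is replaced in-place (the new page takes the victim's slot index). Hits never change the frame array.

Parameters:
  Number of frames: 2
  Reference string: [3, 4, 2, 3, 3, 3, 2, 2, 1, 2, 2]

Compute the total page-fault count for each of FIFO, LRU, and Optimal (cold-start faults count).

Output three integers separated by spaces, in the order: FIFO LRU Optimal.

Answer: 6 5 4

Derivation:
--- FIFO ---
  step 0: ref 3 -> FAULT, frames=[3,-] (faults so far: 1)
  step 1: ref 4 -> FAULT, frames=[3,4] (faults so far: 2)
  step 2: ref 2 -> FAULT, evict 3, frames=[2,4] (faults so far: 3)
  step 3: ref 3 -> FAULT, evict 4, frames=[2,3] (faults so far: 4)
  step 4: ref 3 -> HIT, frames=[2,3] (faults so far: 4)
  step 5: ref 3 -> HIT, frames=[2,3] (faults so far: 4)
  step 6: ref 2 -> HIT, frames=[2,3] (faults so far: 4)
  step 7: ref 2 -> HIT, frames=[2,3] (faults so far: 4)
  step 8: ref 1 -> FAULT, evict 2, frames=[1,3] (faults so far: 5)
  step 9: ref 2 -> FAULT, evict 3, frames=[1,2] (faults so far: 6)
  step 10: ref 2 -> HIT, frames=[1,2] (faults so far: 6)
  FIFO total faults: 6
--- LRU ---
  step 0: ref 3 -> FAULT, frames=[3,-] (faults so far: 1)
  step 1: ref 4 -> FAULT, frames=[3,4] (faults so far: 2)
  step 2: ref 2 -> FAULT, evict 3, frames=[2,4] (faults so far: 3)
  step 3: ref 3 -> FAULT, evict 4, frames=[2,3] (faults so far: 4)
  step 4: ref 3 -> HIT, frames=[2,3] (faults so far: 4)
  step 5: ref 3 -> HIT, frames=[2,3] (faults so far: 4)
  step 6: ref 2 -> HIT, frames=[2,3] (faults so far: 4)
  step 7: ref 2 -> HIT, frames=[2,3] (faults so far: 4)
  step 8: ref 1 -> FAULT, evict 3, frames=[2,1] (faults so far: 5)
  step 9: ref 2 -> HIT, frames=[2,1] (faults so far: 5)
  step 10: ref 2 -> HIT, frames=[2,1] (faults so far: 5)
  LRU total faults: 5
--- Optimal ---
  step 0: ref 3 -> FAULT, frames=[3,-] (faults so far: 1)
  step 1: ref 4 -> FAULT, frames=[3,4] (faults so far: 2)
  step 2: ref 2 -> FAULT, evict 4, frames=[3,2] (faults so far: 3)
  step 3: ref 3 -> HIT, frames=[3,2] (faults so far: 3)
  step 4: ref 3 -> HIT, frames=[3,2] (faults so far: 3)
  step 5: ref 3 -> HIT, frames=[3,2] (faults so far: 3)
  step 6: ref 2 -> HIT, frames=[3,2] (faults so far: 3)
  step 7: ref 2 -> HIT, frames=[3,2] (faults so far: 3)
  step 8: ref 1 -> FAULT, evict 3, frames=[1,2] (faults so far: 4)
  step 9: ref 2 -> HIT, frames=[1,2] (faults so far: 4)
  step 10: ref 2 -> HIT, frames=[1,2] (faults so far: 4)
  Optimal total faults: 4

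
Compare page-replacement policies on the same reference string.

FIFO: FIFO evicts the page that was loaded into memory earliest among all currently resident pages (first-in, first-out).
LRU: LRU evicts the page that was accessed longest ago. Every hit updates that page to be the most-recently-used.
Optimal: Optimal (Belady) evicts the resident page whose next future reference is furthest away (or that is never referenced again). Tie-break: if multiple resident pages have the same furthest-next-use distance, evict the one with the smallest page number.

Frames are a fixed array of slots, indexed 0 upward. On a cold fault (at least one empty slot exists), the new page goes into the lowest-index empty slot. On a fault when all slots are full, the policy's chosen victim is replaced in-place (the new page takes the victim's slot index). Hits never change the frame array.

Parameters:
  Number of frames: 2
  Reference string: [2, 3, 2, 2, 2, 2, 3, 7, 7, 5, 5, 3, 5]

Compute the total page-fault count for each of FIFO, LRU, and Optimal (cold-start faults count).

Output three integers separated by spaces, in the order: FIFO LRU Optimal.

--- FIFO ---
  step 0: ref 2 -> FAULT, frames=[2,-] (faults so far: 1)
  step 1: ref 3 -> FAULT, frames=[2,3] (faults so far: 2)
  step 2: ref 2 -> HIT, frames=[2,3] (faults so far: 2)
  step 3: ref 2 -> HIT, frames=[2,3] (faults so far: 2)
  step 4: ref 2 -> HIT, frames=[2,3] (faults so far: 2)
  step 5: ref 2 -> HIT, frames=[2,3] (faults so far: 2)
  step 6: ref 3 -> HIT, frames=[2,3] (faults so far: 2)
  step 7: ref 7 -> FAULT, evict 2, frames=[7,3] (faults so far: 3)
  step 8: ref 7 -> HIT, frames=[7,3] (faults so far: 3)
  step 9: ref 5 -> FAULT, evict 3, frames=[7,5] (faults so far: 4)
  step 10: ref 5 -> HIT, frames=[7,5] (faults so far: 4)
  step 11: ref 3 -> FAULT, evict 7, frames=[3,5] (faults so far: 5)
  step 12: ref 5 -> HIT, frames=[3,5] (faults so far: 5)
  FIFO total faults: 5
--- LRU ---
  step 0: ref 2 -> FAULT, frames=[2,-] (faults so far: 1)
  step 1: ref 3 -> FAULT, frames=[2,3] (faults so far: 2)
  step 2: ref 2 -> HIT, frames=[2,3] (faults so far: 2)
  step 3: ref 2 -> HIT, frames=[2,3] (faults so far: 2)
  step 4: ref 2 -> HIT, frames=[2,3] (faults so far: 2)
  step 5: ref 2 -> HIT, frames=[2,3] (faults so far: 2)
  step 6: ref 3 -> HIT, frames=[2,3] (faults so far: 2)
  step 7: ref 7 -> FAULT, evict 2, frames=[7,3] (faults so far: 3)
  step 8: ref 7 -> HIT, frames=[7,3] (faults so far: 3)
  step 9: ref 5 -> FAULT, evict 3, frames=[7,5] (faults so far: 4)
  step 10: ref 5 -> HIT, frames=[7,5] (faults so far: 4)
  step 11: ref 3 -> FAULT, evict 7, frames=[3,5] (faults so far: 5)
  step 12: ref 5 -> HIT, frames=[3,5] (faults so far: 5)
  LRU total faults: 5
--- Optimal ---
  step 0: ref 2 -> FAULT, frames=[2,-] (faults so far: 1)
  step 1: ref 3 -> FAULT, frames=[2,3] (faults so far: 2)
  step 2: ref 2 -> HIT, frames=[2,3] (faults so far: 2)
  step 3: ref 2 -> HIT, frames=[2,3] (faults so far: 2)
  step 4: ref 2 -> HIT, frames=[2,3] (faults so far: 2)
  step 5: ref 2 -> HIT, frames=[2,3] (faults so far: 2)
  step 6: ref 3 -> HIT, frames=[2,3] (faults so far: 2)
  step 7: ref 7 -> FAULT, evict 2, frames=[7,3] (faults so far: 3)
  step 8: ref 7 -> HIT, frames=[7,3] (faults so far: 3)
  step 9: ref 5 -> FAULT, evict 7, frames=[5,3] (faults so far: 4)
  step 10: ref 5 -> HIT, frames=[5,3] (faults so far: 4)
  step 11: ref 3 -> HIT, frames=[5,3] (faults so far: 4)
  step 12: ref 5 -> HIT, frames=[5,3] (faults so far: 4)
  Optimal total faults: 4

Answer: 5 5 4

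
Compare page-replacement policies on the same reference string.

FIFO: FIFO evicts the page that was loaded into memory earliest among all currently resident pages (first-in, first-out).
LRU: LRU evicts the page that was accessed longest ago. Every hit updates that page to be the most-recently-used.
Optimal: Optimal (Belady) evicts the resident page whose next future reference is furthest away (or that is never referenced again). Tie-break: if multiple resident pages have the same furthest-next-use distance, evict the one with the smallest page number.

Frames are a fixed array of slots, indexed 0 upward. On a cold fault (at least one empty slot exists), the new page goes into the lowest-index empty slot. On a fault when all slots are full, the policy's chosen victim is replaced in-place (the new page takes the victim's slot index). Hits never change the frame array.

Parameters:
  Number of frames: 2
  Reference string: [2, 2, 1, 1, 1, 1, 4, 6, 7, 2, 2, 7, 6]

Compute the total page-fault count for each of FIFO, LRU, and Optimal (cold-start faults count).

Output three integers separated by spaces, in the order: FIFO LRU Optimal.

Answer: 7 7 6

Derivation:
--- FIFO ---
  step 0: ref 2 -> FAULT, frames=[2,-] (faults so far: 1)
  step 1: ref 2 -> HIT, frames=[2,-] (faults so far: 1)
  step 2: ref 1 -> FAULT, frames=[2,1] (faults so far: 2)
  step 3: ref 1 -> HIT, frames=[2,1] (faults so far: 2)
  step 4: ref 1 -> HIT, frames=[2,1] (faults so far: 2)
  step 5: ref 1 -> HIT, frames=[2,1] (faults so far: 2)
  step 6: ref 4 -> FAULT, evict 2, frames=[4,1] (faults so far: 3)
  step 7: ref 6 -> FAULT, evict 1, frames=[4,6] (faults so far: 4)
  step 8: ref 7 -> FAULT, evict 4, frames=[7,6] (faults so far: 5)
  step 9: ref 2 -> FAULT, evict 6, frames=[7,2] (faults so far: 6)
  step 10: ref 2 -> HIT, frames=[7,2] (faults so far: 6)
  step 11: ref 7 -> HIT, frames=[7,2] (faults so far: 6)
  step 12: ref 6 -> FAULT, evict 7, frames=[6,2] (faults so far: 7)
  FIFO total faults: 7
--- LRU ---
  step 0: ref 2 -> FAULT, frames=[2,-] (faults so far: 1)
  step 1: ref 2 -> HIT, frames=[2,-] (faults so far: 1)
  step 2: ref 1 -> FAULT, frames=[2,1] (faults so far: 2)
  step 3: ref 1 -> HIT, frames=[2,1] (faults so far: 2)
  step 4: ref 1 -> HIT, frames=[2,1] (faults so far: 2)
  step 5: ref 1 -> HIT, frames=[2,1] (faults so far: 2)
  step 6: ref 4 -> FAULT, evict 2, frames=[4,1] (faults so far: 3)
  step 7: ref 6 -> FAULT, evict 1, frames=[4,6] (faults so far: 4)
  step 8: ref 7 -> FAULT, evict 4, frames=[7,6] (faults so far: 5)
  step 9: ref 2 -> FAULT, evict 6, frames=[7,2] (faults so far: 6)
  step 10: ref 2 -> HIT, frames=[7,2] (faults so far: 6)
  step 11: ref 7 -> HIT, frames=[7,2] (faults so far: 6)
  step 12: ref 6 -> FAULT, evict 2, frames=[7,6] (faults so far: 7)
  LRU total faults: 7
--- Optimal ---
  step 0: ref 2 -> FAULT, frames=[2,-] (faults so far: 1)
  step 1: ref 2 -> HIT, frames=[2,-] (faults so far: 1)
  step 2: ref 1 -> FAULT, frames=[2,1] (faults so far: 2)
  step 3: ref 1 -> HIT, frames=[2,1] (faults so far: 2)
  step 4: ref 1 -> HIT, frames=[2,1] (faults so far: 2)
  step 5: ref 1 -> HIT, frames=[2,1] (faults so far: 2)
  step 6: ref 4 -> FAULT, evict 1, frames=[2,4] (faults so far: 3)
  step 7: ref 6 -> FAULT, evict 4, frames=[2,6] (faults so far: 4)
  step 8: ref 7 -> FAULT, evict 6, frames=[2,7] (faults so far: 5)
  step 9: ref 2 -> HIT, frames=[2,7] (faults so far: 5)
  step 10: ref 2 -> HIT, frames=[2,7] (faults so far: 5)
  step 11: ref 7 -> HIT, frames=[2,7] (faults so far: 5)
  step 12: ref 6 -> FAULT, evict 2, frames=[6,7] (faults so far: 6)
  Optimal total faults: 6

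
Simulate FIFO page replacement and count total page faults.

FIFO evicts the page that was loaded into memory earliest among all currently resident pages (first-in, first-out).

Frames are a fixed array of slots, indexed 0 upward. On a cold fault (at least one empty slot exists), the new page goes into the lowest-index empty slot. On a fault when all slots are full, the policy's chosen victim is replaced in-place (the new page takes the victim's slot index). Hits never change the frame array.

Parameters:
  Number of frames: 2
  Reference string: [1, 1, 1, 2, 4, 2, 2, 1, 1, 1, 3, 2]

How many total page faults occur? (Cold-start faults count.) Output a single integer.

Step 0: ref 1 → FAULT, frames=[1,-]
Step 1: ref 1 → HIT, frames=[1,-]
Step 2: ref 1 → HIT, frames=[1,-]
Step 3: ref 2 → FAULT, frames=[1,2]
Step 4: ref 4 → FAULT (evict 1), frames=[4,2]
Step 5: ref 2 → HIT, frames=[4,2]
Step 6: ref 2 → HIT, frames=[4,2]
Step 7: ref 1 → FAULT (evict 2), frames=[4,1]
Step 8: ref 1 → HIT, frames=[4,1]
Step 9: ref 1 → HIT, frames=[4,1]
Step 10: ref 3 → FAULT (evict 4), frames=[3,1]
Step 11: ref 2 → FAULT (evict 1), frames=[3,2]
Total faults: 6

Answer: 6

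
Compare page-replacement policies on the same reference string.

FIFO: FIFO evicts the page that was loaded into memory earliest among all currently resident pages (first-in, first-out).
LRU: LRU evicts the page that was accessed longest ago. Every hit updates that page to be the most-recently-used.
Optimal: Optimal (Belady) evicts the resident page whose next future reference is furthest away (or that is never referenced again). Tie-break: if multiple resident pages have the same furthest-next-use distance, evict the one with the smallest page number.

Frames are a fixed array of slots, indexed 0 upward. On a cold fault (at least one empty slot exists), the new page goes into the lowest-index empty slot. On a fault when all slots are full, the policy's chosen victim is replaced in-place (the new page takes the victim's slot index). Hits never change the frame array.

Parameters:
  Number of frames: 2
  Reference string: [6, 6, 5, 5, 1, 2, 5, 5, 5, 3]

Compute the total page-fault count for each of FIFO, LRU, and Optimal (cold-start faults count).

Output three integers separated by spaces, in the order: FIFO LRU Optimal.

--- FIFO ---
  step 0: ref 6 -> FAULT, frames=[6,-] (faults so far: 1)
  step 1: ref 6 -> HIT, frames=[6,-] (faults so far: 1)
  step 2: ref 5 -> FAULT, frames=[6,5] (faults so far: 2)
  step 3: ref 5 -> HIT, frames=[6,5] (faults so far: 2)
  step 4: ref 1 -> FAULT, evict 6, frames=[1,5] (faults so far: 3)
  step 5: ref 2 -> FAULT, evict 5, frames=[1,2] (faults so far: 4)
  step 6: ref 5 -> FAULT, evict 1, frames=[5,2] (faults so far: 5)
  step 7: ref 5 -> HIT, frames=[5,2] (faults so far: 5)
  step 8: ref 5 -> HIT, frames=[5,2] (faults so far: 5)
  step 9: ref 3 -> FAULT, evict 2, frames=[5,3] (faults so far: 6)
  FIFO total faults: 6
--- LRU ---
  step 0: ref 6 -> FAULT, frames=[6,-] (faults so far: 1)
  step 1: ref 6 -> HIT, frames=[6,-] (faults so far: 1)
  step 2: ref 5 -> FAULT, frames=[6,5] (faults so far: 2)
  step 3: ref 5 -> HIT, frames=[6,5] (faults so far: 2)
  step 4: ref 1 -> FAULT, evict 6, frames=[1,5] (faults so far: 3)
  step 5: ref 2 -> FAULT, evict 5, frames=[1,2] (faults so far: 4)
  step 6: ref 5 -> FAULT, evict 1, frames=[5,2] (faults so far: 5)
  step 7: ref 5 -> HIT, frames=[5,2] (faults so far: 5)
  step 8: ref 5 -> HIT, frames=[5,2] (faults so far: 5)
  step 9: ref 3 -> FAULT, evict 2, frames=[5,3] (faults so far: 6)
  LRU total faults: 6
--- Optimal ---
  step 0: ref 6 -> FAULT, frames=[6,-] (faults so far: 1)
  step 1: ref 6 -> HIT, frames=[6,-] (faults so far: 1)
  step 2: ref 5 -> FAULT, frames=[6,5] (faults so far: 2)
  step 3: ref 5 -> HIT, frames=[6,5] (faults so far: 2)
  step 4: ref 1 -> FAULT, evict 6, frames=[1,5] (faults so far: 3)
  step 5: ref 2 -> FAULT, evict 1, frames=[2,5] (faults so far: 4)
  step 6: ref 5 -> HIT, frames=[2,5] (faults so far: 4)
  step 7: ref 5 -> HIT, frames=[2,5] (faults so far: 4)
  step 8: ref 5 -> HIT, frames=[2,5] (faults so far: 4)
  step 9: ref 3 -> FAULT, evict 2, frames=[3,5] (faults so far: 5)
  Optimal total faults: 5

Answer: 6 6 5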